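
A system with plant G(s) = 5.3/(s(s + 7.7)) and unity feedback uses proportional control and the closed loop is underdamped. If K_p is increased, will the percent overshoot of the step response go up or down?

increase

Characteristic equation s² + 7.7s + K_p·5.3 = 0: raising K_p raises ω_n while 2ζω_n = 7.7 is fixed, so ζ falls and overshoot grows.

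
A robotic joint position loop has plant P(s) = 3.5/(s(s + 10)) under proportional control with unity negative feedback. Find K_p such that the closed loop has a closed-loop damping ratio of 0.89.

K_p = 9.02

Closed-loop characteristic equation: s² + 10s + K_p·3.5 = 0.
So ω_n = √(3.5K_p) and 2ζω_n = 10, giving ζ = 10/(2√(3.5K_p)).
Setting ζ = 0.89: √(3.5K_p) = 10/(2·0.89) = 5.618, so K_p = 31.56/3.5 = 9.02.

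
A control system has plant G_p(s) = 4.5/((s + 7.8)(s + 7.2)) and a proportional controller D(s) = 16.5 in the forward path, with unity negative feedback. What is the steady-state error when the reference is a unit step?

0.431

The loop is type 0. Static position error constant K_pos = D(0)·G_p(0) = 16.5·0.08013 = 1.322.
Steady-state error to a unit step: e_ss = 1/(1+K_pos) = 1/2.322 = 0.431.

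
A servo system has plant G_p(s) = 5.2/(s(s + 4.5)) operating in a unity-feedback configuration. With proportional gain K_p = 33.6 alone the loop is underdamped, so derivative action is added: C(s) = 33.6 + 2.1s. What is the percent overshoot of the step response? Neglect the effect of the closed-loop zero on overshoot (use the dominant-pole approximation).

10.5%

Forward path: (33.6 + 2.1s)·5.2/(s(s+4.5)). The closed-loop characteristic equation is s² + (4.5 + 5.2·2.1)s + 5.2·33.6 = 0.
That is s² + 15.42s + 174.7 = 0, so ω_n = 13.22 rad/s and ζ = 15.42/(2·13.22) = 0.5833.
%OS = 100·exp(−πζ/√(1−ζ²)) = 10.5%.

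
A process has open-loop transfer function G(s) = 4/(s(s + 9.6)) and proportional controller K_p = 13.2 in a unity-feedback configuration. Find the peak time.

The closed-loop denominator s² + 9.6s + 52.8 gives ω_n = √52.8 = 7.266 and ζ = 9.6/(2ω_n) = 0.6606.
Damped frequency ω_d = ω_n√(1−ζ²) = 5.455 rad/s, so peak time T_p = π/ω_d = 0.576 s.

T_p = 0.576 s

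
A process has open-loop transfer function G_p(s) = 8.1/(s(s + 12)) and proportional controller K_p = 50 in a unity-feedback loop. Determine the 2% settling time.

Closed-loop characteristic equation: s² + 12s + 405 = 0, so ω_n = 20.12 rad/s and ζ = 12/(2·20.12) = 0.2981.
2% settling time T_s ≈ 4/(ζω_n) = 4/6 = 0.667 s.

T_s ≈ 0.667 s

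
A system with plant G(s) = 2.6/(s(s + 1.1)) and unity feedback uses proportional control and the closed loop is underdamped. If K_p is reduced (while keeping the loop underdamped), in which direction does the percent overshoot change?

decrease

ζ = 1.1/(2√(2.6K_p)) rises as K_p falls; higher damping means less overshoot.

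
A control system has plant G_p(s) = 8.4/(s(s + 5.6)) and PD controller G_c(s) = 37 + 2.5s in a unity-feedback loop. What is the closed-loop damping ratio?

Forward path: (37 + 2.5s)·8.4/(s(s+5.6)). The closed-loop characteristic equation is s² + (5.6 + 8.4·2.5)s + 8.4·37 = 0.
That is s² + 26.6s + 310.8 = 0, so ω_n = 17.63 rad/s and ζ = 26.6/(2·17.63) = 0.7544.

ζ = 0.754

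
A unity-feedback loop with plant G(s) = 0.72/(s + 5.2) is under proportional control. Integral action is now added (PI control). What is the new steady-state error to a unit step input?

Adding integral action puts a pole at s = 0 in the forward path, raising the system type to 1; a type-1 loop has zero steady-state error to a step.

0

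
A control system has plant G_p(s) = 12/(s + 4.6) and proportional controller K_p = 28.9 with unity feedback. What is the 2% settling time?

Closed-loop transfer function: T(s) = K_p·G_p(s)/(1 + K_p·G_p(s)) = 346.8/(s + 4.6 + 346.8) = 346.8/(s + 351.4).
Time constant τ = 1/351.4 = 0.002846 s, so the 2% settling time is about 4τ = 0.0114 s.

T_s ≈ 0.0114 s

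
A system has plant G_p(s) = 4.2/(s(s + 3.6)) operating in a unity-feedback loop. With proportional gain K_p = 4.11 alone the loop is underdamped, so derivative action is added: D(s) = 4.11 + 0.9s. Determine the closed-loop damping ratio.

Forward path: (4.11 + 0.9s)·4.2/(s(s+3.6)). The closed-loop characteristic equation is s² + (3.6 + 4.2·0.9)s + 4.2·4.11 = 0.
That is s² + 7.38s + 17.26 = 0, so ω_n = 4.155 rad/s and ζ = 7.38/(2·4.155) = 0.8881.

ζ = 0.888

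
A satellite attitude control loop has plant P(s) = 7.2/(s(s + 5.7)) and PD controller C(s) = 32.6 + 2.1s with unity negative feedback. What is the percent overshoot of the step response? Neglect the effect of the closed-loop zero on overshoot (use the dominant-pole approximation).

5.45%

Forward path: (32.6 + 2.1s)·7.2/(s(s+5.7)). The closed-loop characteristic equation is s² + (5.7 + 7.2·2.1)s + 7.2·32.6 = 0.
That is s² + 20.82s + 234.7 = 0, so ω_n = 15.32 rad/s and ζ = 20.82/(2·15.32) = 0.6795.
%OS = 100·exp(−πζ/√(1−ζ²)) = 5.45%.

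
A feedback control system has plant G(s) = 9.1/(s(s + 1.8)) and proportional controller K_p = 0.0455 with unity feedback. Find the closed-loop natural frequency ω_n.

1 + K_p·G(s) = 0 gives s² + 1.8s + 0.414 = 0.
So ω_n² = 0.414 ⇒ ω_n = 0.6435 rad/s, and ζ = 1.8/(2ω_n) = 1.4.

ω_n = 0.643 rad/s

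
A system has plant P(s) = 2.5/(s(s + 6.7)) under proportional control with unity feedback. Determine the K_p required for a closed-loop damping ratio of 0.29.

K_p = 53.4

Closed-loop characteristic equation: s² + 6.7s + K_p·2.5 = 0.
So ω_n = √(2.5K_p) and 2ζω_n = 6.7, giving ζ = 6.7/(2√(2.5K_p)).
Setting ζ = 0.29: √(2.5K_p) = 6.7/(2·0.29) = 11.55, so K_p = 133.4/2.5 = 53.4.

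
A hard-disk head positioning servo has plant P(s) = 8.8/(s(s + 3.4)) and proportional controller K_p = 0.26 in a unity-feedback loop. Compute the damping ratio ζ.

ζ = 1.12

With unity feedback the closed-loop characteristic equation is s² + 3.4s + 0.26·8.8 = s² + 3.4s + 2.288 = 0.
So ω_n² = 2.288 ⇒ ω_n = 1.513 rad/s, and ζ = 3.4/(2ω_n) = 1.12.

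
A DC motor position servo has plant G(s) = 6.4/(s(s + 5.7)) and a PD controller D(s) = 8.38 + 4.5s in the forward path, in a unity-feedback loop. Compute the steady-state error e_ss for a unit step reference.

0

The open loop D(s)G(s) has a pole at the origin (type 1), so the static position error constant is infinite and e_ss = 1/(1+∞) = 0.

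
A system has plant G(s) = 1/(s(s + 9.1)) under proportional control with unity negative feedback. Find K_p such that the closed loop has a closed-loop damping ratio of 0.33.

Closed-loop characteristic equation: s² + 9.1s + K_p·1 = 0.
So ω_n = √(1K_p) and 2ζω_n = 9.1, giving ζ = 9.1/(2√(1K_p)).
Setting ζ = 0.33: √(1K_p) = 9.1/(2·0.33) = 13.79, so K_p = 190.1/1 = 190.

K_p = 190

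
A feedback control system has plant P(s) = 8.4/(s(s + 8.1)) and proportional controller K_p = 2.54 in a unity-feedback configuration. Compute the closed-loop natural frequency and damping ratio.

1 + K_p·P(s) = 0 gives s² + 8.1s + 21.34 = 0.
So ω_n² = 21.34 ⇒ ω_n = 4.619 rad/s, and ζ = 8.1/(2ω_n) = 0.877.

ω_n = 4.62 rad/s, ζ = 0.877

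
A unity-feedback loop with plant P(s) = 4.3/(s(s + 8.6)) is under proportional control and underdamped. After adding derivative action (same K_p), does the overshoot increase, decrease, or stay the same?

With PD the characteristic equation becomes s² + (a + K·K_d)s + K·K_p = 0; the damping term grows, ζ rises, overshoot falls.

decrease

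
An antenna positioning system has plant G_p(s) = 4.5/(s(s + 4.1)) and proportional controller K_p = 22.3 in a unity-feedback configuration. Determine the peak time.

Closed-loop characteristic equation: s² + 4.1s + 100.4 = 0, so ω_n = 10.02 rad/s and ζ = 4.1/(2·10.02) = 0.2046.
Damped frequency ω_d = ω_n√(1−ζ²) = 9.805 rad/s, so peak time T_p = π/ω_d = 0.32 s.

T_p = 0.32 s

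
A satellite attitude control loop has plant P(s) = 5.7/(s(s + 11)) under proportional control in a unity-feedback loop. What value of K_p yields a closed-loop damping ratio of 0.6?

Closed-loop characteristic equation: s² + 11s + K_p·5.7 = 0.
So ω_n = √(5.7K_p) and 2ζω_n = 11, giving ζ = 11/(2√(5.7K_p)).
Setting ζ = 0.6: √(5.7K_p) = 11/(2·0.6) = 9.167, so K_p = 84.03/5.7 = 14.7.

K_p = 14.7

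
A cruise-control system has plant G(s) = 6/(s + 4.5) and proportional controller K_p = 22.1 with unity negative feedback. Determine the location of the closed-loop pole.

Closed-loop transfer function: T(s) = K_p·G(s)/(1 + K_p·G(s)) = 132.6/(s + 4.5 + 132.6) = 132.6/(s + 137.1).
The closed-loop pole is at s = −137.1.

s = -137.1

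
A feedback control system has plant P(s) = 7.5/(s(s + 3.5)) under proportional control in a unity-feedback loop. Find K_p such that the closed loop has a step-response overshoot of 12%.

K_p = 1.3

From %OS = 100·exp(−πζ/√(1−ζ²)) = 12%, ζ = −ln(0.12)/√(π²+ln²(0.12)) = 0.5594.
Characteristic equation s² + 3.5s + 7.5K_p = 0 gives ζ = 3.5/(2√(7.5K_p)).
Setting ζ = 0.5594: √(7.5K_p) = 3.5/(2·0.5594) = 3.128, so K_p = 9.786/7.5 = 1.3.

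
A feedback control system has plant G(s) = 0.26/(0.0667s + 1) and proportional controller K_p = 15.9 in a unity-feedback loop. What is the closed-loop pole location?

Closed loop: T(s) = K_p·G/(1+K_p·G) = 4.134/(0.0667s + 1 + 4.134), with pole at s = −(1 + 4.134)/0.0667 = −76.97.

s = -76.97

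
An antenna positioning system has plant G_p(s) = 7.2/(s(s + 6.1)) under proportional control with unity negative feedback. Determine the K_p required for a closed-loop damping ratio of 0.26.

K_p = 19.1

Closed-loop characteristic equation: s² + 6.1s + K_p·7.2 = 0.
So ω_n = √(7.2K_p) and 2ζω_n = 6.1, giving ζ = 6.1/(2√(7.2K_p)).
Setting ζ = 0.26: √(7.2K_p) = 6.1/(2·0.26) = 11.73, so K_p = 137.6/7.2 = 19.1.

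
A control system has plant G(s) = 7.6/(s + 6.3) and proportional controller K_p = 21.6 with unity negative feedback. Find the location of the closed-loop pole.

s = -170.5

Closed-loop transfer function: T(s) = K_p·G(s)/(1 + K_p·G(s)) = 164.2/(s + 6.3 + 164.2) = 164.2/(s + 170.5).
The closed-loop pole is at s = −170.5.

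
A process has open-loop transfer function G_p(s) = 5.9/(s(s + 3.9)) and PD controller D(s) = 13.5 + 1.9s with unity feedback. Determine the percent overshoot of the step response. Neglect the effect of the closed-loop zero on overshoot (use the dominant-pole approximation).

Forward path: (13.5 + 1.9s)·5.9/(s(s+3.9)). The closed-loop characteristic equation is s² + (3.9 + 5.9·1.9)s + 5.9·13.5 = 0.
That is s² + 15.11s + 79.65 = 0, so ω_n = 8.925 rad/s and ζ = 15.11/(2·8.925) = 0.8465.
%OS = 100·exp(−πζ/√(1−ζ²)) = 0.677%.

0.677%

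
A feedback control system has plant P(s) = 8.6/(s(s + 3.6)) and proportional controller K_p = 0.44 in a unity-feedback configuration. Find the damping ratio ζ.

With unity feedback the closed-loop characteristic equation is s² + 3.6s + 0.44·8.6 = s² + 3.6s + 3.784 = 0.
So ω_n² = 3.784 ⇒ ω_n = 1.945 rad/s, and ζ = 3.6/(2ω_n) = 0.925.

ζ = 0.925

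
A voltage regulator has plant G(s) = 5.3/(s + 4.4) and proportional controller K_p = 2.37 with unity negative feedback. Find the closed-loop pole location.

Closed-loop transfer function: T(s) = K_p·G(s)/(1 + K_p·G(s)) = 12.56/(s + 4.4 + 12.56) = 12.56/(s + 16.96).
The closed-loop pole is at s = −16.96.

s = -16.96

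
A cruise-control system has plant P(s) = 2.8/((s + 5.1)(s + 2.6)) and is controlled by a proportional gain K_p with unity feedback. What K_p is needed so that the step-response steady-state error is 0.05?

K_p = 90

The loop is type 0, so e_ss(step) = 1/(1 + K_pos) with K_pos = K_p·P(0).
P(0) = 0.2112. Require 1/(1 + K_p·0.2112) = 0.05, so 1 + 0.2112·K_p = 20.
K_p = (20 − 1)/0.2112 = 90.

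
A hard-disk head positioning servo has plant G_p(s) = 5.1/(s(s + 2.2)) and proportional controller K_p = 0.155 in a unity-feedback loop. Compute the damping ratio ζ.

ζ = 1.24

The closed-loop denominator is s(s+2.2) + 0.155·5.1 = s² + 2.2s + 0.7905.
So ω_n² = 0.7905 ⇒ ω_n = 0.8891 rad/s, and ζ = 2.2/(2ω_n) = 1.24.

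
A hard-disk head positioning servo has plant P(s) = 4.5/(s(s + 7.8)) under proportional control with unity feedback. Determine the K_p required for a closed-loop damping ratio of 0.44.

K_p = 17.5

Closed-loop characteristic equation: s² + 7.8s + K_p·4.5 = 0.
So ω_n = √(4.5K_p) and 2ζω_n = 7.8, giving ζ = 7.8/(2√(4.5K_p)).
Setting ζ = 0.44: √(4.5K_p) = 7.8/(2·0.44) = 8.864, so K_p = 78.56/4.5 = 17.5.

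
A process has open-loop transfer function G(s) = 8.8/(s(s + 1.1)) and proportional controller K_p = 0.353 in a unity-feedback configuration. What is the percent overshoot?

Closed-loop characteristic equation: s² + 1.1s + 3.106 = 0, so ω_n = 1.762 rad/s and ζ = 1.1/(2·1.762) = 0.3121.
%OS = 100·exp(−πζ/√(1−ζ²)) = 100·exp(−π·0.3121/√0.9026) = 35.6%.

35.6%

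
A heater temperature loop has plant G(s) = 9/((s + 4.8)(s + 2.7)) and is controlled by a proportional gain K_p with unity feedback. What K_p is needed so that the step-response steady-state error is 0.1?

K_p = 13

Steady-state error for a unit step on this type-0 loop is 1/(1 + K_p·G(0)).
G(0) = 0.6944. Require 1/(1 + K_p·0.6944) = 0.1, so 1 + 0.6944·K_p = 10.
K_p = (10 − 1)/0.6944 = 13.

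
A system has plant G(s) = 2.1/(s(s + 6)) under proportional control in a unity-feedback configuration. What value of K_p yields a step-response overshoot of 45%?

K_p = 70.6

From %OS = 100·exp(−πζ/√(1−ζ²)) = 45%, ζ = −ln(0.45)/√(π²+ln²(0.45)) = 0.2463.
Characteristic equation s² + 6s + 2.1K_p = 0 gives ζ = 6/(2√(2.1K_p)).
Setting ζ = 0.2463: √(2.1K_p) = 6/(2·0.2463) = 12.18, so K_p = 148.3/2.1 = 70.6.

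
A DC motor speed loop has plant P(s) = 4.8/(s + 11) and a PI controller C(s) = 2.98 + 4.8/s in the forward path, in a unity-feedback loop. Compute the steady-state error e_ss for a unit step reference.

The open loop C(s)P(s) has a pole at the origin (type 1), so the static position error constant is infinite and e_ss = 1/(1+∞) = 0.

0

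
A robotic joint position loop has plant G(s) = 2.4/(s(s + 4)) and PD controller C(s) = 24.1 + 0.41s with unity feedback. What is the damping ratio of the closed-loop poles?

Forward path: (24.1 + 0.41s)·2.4/(s(s+4)). The closed-loop characteristic equation is s² + (4 + 2.4·0.41)s + 2.4·24.1 = 0.
That is s² + 4.984s + 57.84 = 0, so ω_n = 7.605 rad/s and ζ = 4.984/(2·7.605) = 0.3277.

ζ = 0.328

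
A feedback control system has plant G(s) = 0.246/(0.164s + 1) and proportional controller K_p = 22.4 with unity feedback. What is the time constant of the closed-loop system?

τ = 0.0252 s

Closed loop: T(s) = K_p·G/(1+K_p·G) = 5.51/(0.164s + 1 + 5.51), with pole at s = −(1 + 5.51)/0.164 = −39.7.
Closed-loop time constant τ = 1/39.7 = 0.0252 s.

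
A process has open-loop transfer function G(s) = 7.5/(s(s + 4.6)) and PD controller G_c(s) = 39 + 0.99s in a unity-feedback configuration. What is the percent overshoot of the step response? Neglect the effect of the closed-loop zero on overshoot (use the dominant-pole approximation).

Forward path: (39 + 0.99s)·7.5/(s(s+4.6)). The closed-loop characteristic equation is s² + (4.6 + 7.5·0.99)s + 7.5·39 = 0.
That is s² + 12.02s + 292.5 = 0, so ω_n = 17.1 rad/s and ζ = 12.02/(2·17.1) = 0.3516.
%OS = 100·exp(−πζ/√(1−ζ²)) = 30.7%.

30.7%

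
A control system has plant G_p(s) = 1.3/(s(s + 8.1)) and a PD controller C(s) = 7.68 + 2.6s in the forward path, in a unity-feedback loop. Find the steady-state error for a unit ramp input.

The loop has one pole at the origin (type 1). Velocity error constant K_v = lim_{s→0} s·C(s)G_p(s) = 7.68·1.3/8.1 = 1.233.
Steady-state error to a unit ramp: e_ss = 1/K_v = 0.811.

0.811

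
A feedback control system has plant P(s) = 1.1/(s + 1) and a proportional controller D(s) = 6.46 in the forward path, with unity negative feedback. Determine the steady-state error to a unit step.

0.123

The loop is type 0. Static position error constant K_pos = D(0)·P(0) = 6.46·1.1 = 7.106.
Steady-state error to a unit step: e_ss = 1/(1+K_pos) = 1/8.106 = 0.123.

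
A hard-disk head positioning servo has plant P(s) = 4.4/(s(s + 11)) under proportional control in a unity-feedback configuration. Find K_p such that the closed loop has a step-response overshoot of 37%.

From %OS = 100·exp(−πζ/√(1−ζ²)) = 37%, ζ = −ln(0.37)/√(π²+ln²(0.37)) = 0.3017.
Characteristic equation s² + 11s + 4.4K_p = 0 gives ζ = 11/(2√(4.4K_p)).
Setting ζ = 0.3017: √(4.4K_p) = 11/(2·0.3017) = 18.23, so K_p = 332.3/4.4 = 75.5.

K_p = 75.5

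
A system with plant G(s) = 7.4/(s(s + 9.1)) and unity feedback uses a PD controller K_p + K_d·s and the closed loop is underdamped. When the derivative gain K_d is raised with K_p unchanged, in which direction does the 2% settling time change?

decrease

Characteristic equation s² + (9.1 + 7.4K_d)s + 7.4K_p = 0: raising K_d increases ζω_n = (9.1+7.4K_d)/2 while the loop stays underdamped, so T_s ≈ 4/(ζω_n) decreases.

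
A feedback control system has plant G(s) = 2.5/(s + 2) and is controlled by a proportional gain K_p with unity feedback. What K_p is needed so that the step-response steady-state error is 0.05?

K_p = 15.2

Steady-state error for a unit step on this type-0 loop is 1/(1 + K_p·G(0)).
G(0) = 1.25. Require 1/(1 + K_p·1.25) = 0.05, so 1 + 1.25·K_p = 20.
K_p = (20 − 1)/1.25 = 15.2.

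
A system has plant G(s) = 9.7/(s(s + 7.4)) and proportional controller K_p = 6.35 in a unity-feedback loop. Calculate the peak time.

T_p = 0.454 s

Closed-loop characteristic equation: s² + 7.4s + 61.59 = 0, so ω_n = 7.848 rad/s and ζ = 7.4/(2·7.848) = 0.4714.
Damped frequency ω_d = ω_n√(1−ζ²) = 6.921 rad/s, so peak time T_p = π/ω_d = 0.454 s.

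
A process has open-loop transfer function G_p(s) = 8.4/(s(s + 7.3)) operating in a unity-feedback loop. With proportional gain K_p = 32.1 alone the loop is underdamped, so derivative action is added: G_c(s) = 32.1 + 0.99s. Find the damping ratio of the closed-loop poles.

Forward path: (32.1 + 0.99s)·8.4/(s(s+7.3)). The closed-loop characteristic equation is s² + (7.3 + 8.4·0.99)s + 8.4·32.1 = 0.
That is s² + 15.62s + 269.6 = 0, so ω_n = 16.42 rad/s and ζ = 15.62/(2·16.42) = 0.4755.

ζ = 0.475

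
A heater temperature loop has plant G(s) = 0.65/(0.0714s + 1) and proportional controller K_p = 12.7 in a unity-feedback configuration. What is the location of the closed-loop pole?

s = -129.6

Closed loop: T(s) = K_p·G/(1+K_p·G) = 8.255/(0.0714s + 1 + 8.255), with pole at s = −(1 + 8.255)/0.0714 = −129.6.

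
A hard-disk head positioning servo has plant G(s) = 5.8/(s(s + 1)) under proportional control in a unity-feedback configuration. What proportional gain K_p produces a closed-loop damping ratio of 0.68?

K_p = 0.0932

Closed-loop characteristic equation: s² + 1s + K_p·5.8 = 0.
So ω_n = √(5.8K_p) and 2ζω_n = 1, giving ζ = 1/(2√(5.8K_p)).
Setting ζ = 0.68: √(5.8K_p) = 1/(2·0.68) = 0.7353, so K_p = 0.5407/5.8 = 0.0932.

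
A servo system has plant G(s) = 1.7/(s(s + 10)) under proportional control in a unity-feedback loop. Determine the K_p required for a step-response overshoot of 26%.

K_p = 94.7

From %OS = 100·exp(−πζ/√(1−ζ²)) = 26%, ζ = −ln(0.26)/√(π²+ln²(0.26)) = 0.3941.
Characteristic equation s² + 10s + 1.7K_p = 0 gives ζ = 10/(2√(1.7K_p)).
Setting ζ = 0.3941: √(1.7K_p) = 10/(2·0.3941) = 12.69, so K_p = 161/1.7 = 94.7.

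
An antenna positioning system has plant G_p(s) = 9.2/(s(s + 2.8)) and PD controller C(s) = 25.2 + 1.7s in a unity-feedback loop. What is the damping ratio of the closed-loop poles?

ζ = 0.606

Forward path: (25.2 + 1.7s)·9.2/(s(s+2.8)). The closed-loop characteristic equation is s² + (2.8 + 9.2·1.7)s + 9.2·25.2 = 0.
That is s² + 18.44s + 231.8 = 0, so ω_n = 15.23 rad/s and ζ = 18.44/(2·15.23) = 0.6055.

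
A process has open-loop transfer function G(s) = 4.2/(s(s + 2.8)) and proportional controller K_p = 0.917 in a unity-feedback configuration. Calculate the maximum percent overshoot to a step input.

4.08%

From 1 + K_pG(s) = 0: s² + 2.8s + 3.851 = 0 ⇒ ω_n = 1.962, ζ = 0.7134.
%OS = 100·exp(−πζ/√(1−ζ²)) = 100·exp(−π·0.7134/√0.4911) = 4.08%.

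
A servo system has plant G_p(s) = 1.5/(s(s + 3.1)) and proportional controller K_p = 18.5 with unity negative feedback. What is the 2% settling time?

Closed-loop characteristic equation: s² + 3.1s + 27.75 = 0, so ω_n = 5.268 rad/s and ζ = 3.1/(2·5.268) = 0.2942.
2% settling time T_s ≈ 4/(ζω_n) = 4/1.55 = 2.58 s.

T_s ≈ 2.58 s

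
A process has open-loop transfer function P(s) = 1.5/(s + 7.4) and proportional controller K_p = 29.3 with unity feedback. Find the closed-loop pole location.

Closed-loop transfer function: T(s) = K_p·P(s)/(1 + K_p·P(s)) = 43.95/(s + 7.4 + 43.95) = 43.95/(s + 51.35).
The closed-loop pole is at s = −51.35.

s = -51.35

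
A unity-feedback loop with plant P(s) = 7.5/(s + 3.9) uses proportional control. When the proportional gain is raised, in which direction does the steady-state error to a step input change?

e_ss = 1/(1 + K_p·P(0)); a larger K_p raises the denominator, so e_ss decreases.

decrease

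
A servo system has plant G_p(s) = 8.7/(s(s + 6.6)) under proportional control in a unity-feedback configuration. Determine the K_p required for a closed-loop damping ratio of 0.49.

K_p = 5.21

Closed-loop characteristic equation: s² + 6.6s + K_p·8.7 = 0.
So ω_n = √(8.7K_p) and 2ζω_n = 6.6, giving ζ = 6.6/(2√(8.7K_p)).
Setting ζ = 0.49: √(8.7K_p) = 6.6/(2·0.49) = 6.735, so K_p = 45.36/8.7 = 5.21.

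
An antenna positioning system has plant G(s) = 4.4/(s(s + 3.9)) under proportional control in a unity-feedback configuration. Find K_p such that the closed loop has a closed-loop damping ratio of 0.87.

Closed-loop characteristic equation: s² + 3.9s + K_p·4.4 = 0.
So ω_n = √(4.4K_p) and 2ζω_n = 3.9, giving ζ = 3.9/(2√(4.4K_p)).
Setting ζ = 0.87: √(4.4K_p) = 3.9/(2·0.87) = 2.241, so K_p = 5.024/4.4 = 1.14.

K_p = 1.14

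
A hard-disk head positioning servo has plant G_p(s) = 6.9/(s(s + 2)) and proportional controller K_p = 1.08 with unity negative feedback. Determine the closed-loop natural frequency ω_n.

1 + K_p·G_p(s) = 0 gives s² + 2s + 7.452 = 0.
Matching s² + 2ζω_n s + ω_n²: ω_n = √7.452 = 2.73 rad/s and 2ζω_n = 2, so ζ = 2/(2·2.73) = 0.366.

ω_n = 2.73 rad/s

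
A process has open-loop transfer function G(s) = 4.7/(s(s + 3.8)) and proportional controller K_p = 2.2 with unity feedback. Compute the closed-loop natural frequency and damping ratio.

1 + K_p·G(s) = 0 gives s² + 3.8s + 10.34 = 0.
So ω_n² = 10.34 ⇒ ω_n = 3.216 rad/s, and ζ = 3.8/(2ω_n) = 0.591.

ω_n = 3.22 rad/s, ζ = 0.591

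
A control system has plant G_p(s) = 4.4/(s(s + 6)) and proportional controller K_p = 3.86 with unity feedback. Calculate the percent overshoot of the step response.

From 1 + K_pG_p(s) = 0: s² + 6s + 16.98 = 0 ⇒ ω_n = 4.121, ζ = 0.7279.
%OS = 100·exp(−πζ/√(1−ζ²)) = 100·exp(−π·0.7279/√0.4701) = 3.56%.

3.56%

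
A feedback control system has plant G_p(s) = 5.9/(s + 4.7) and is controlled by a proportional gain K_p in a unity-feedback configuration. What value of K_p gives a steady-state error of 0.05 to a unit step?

The loop is type 0, so e_ss(step) = 1/(1 + K_pos) with K_pos = K_p·G_p(0).
G_p(0) = 1.255. Require 1/(1 + K_p·1.255) = 0.05, so 1 + 1.255·K_p = 20.
K_p = (20 − 1)/1.255 = 15.1.

K_p = 15.1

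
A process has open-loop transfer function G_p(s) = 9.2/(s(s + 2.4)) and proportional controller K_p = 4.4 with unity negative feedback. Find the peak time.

T_p = 0.503 s

Closed-loop characteristic equation: s² + 2.4s + 40.48 = 0, so ω_n = 6.362 rad/s and ζ = 2.4/(2·6.362) = 0.1886.
Damped frequency ω_d = ω_n√(1−ζ²) = 6.248 rad/s, so peak time T_p = π/ω_d = 0.503 s.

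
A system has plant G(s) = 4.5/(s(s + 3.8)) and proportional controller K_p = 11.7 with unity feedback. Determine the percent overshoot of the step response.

Closed-loop characteristic equation: s² + 3.8s + 52.65 = 0, so ω_n = 7.256 rad/s and ζ = 3.8/(2·7.256) = 0.2619.
%OS = 100·exp(−πζ/√(1−ζ²)) = 100·exp(−π·0.2619/√0.9314) = 42.6%.

42.6%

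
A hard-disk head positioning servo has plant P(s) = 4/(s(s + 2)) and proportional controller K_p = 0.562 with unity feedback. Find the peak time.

T_p = 2.81 s

Closed-loop characteristic equation: s² + 2s + 2.248 = 0, so ω_n = 1.499 rad/s and ζ = 2/(2·1.499) = 0.667.
Damped frequency ω_d = ω_n√(1−ζ²) = 1.117 rad/s, so peak time T_p = π/ω_d = 2.81 s.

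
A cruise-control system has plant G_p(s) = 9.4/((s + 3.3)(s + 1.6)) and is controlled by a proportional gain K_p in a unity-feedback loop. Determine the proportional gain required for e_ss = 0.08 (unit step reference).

Steady-state error for a unit step on this type-0 loop is 1/(1 + K_p·G_p(0)).
G_p(0) = 1.78. Require 1/(1 + K_p·1.78) = 0.08, so 1 + 1.78·K_p = 12.5.
K_p = (12.5 − 1)/1.78 = 6.46.

K_p = 6.46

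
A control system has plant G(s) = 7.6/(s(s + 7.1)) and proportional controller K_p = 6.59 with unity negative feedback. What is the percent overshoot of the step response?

The closed-loop denominator s² + 7.1s + 50.08 gives ω_n = √50.08 = 7.077 and ζ = 7.1/(2ω_n) = 0.5016.
%OS = 100·exp(−πζ/√(1−ζ²)) = 100·exp(−π·0.5016/√0.7484) = 16.2%.

16.2%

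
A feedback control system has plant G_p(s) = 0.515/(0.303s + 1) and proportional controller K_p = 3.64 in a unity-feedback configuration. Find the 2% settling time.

T_s ≈ 0.422 s

Closed loop: T(s) = K_p·G_p/(1+K_p·G_p) = 1.875/(0.303s + 1 + 1.875), with pole at s = −(1 + 1.875)/0.303 = −9.487.
τ = 1/9.487 = 0.1054 s, so 2% settling time ≈ 4τ = 0.422 s.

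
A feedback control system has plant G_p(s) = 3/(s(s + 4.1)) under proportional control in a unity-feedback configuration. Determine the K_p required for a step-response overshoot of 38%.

K_p = 16.2

From %OS = 100·exp(−πζ/√(1−ζ²)) = 38%, ζ = −ln(0.38)/√(π²+ln²(0.38)) = 0.2943.
Characteristic equation s² + 4.1s + 3K_p = 0 gives ζ = 4.1/(2√(3K_p)).
Setting ζ = 0.2943: √(3K_p) = 4.1/(2·0.2943) = 6.965, so K_p = 48.51/3 = 16.2.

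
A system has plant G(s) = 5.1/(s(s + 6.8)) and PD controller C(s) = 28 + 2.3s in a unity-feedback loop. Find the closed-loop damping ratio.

ζ = 0.775

Forward path: (28 + 2.3s)·5.1/(s(s+6.8)). The closed-loop characteristic equation is s² + (6.8 + 5.1·2.3)s + 5.1·28 = 0.
That is s² + 18.53s + 142.8 = 0, so ω_n = 11.95 rad/s and ζ = 18.53/(2·11.95) = 0.7753.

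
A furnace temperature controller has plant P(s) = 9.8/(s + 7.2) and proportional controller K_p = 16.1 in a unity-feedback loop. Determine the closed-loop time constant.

τ = 0.00606 s

Closed-loop transfer function: T(s) = K_p·P(s)/(1 + K_p·P(s)) = 157.8/(s + 7.2 + 157.8) = 157.8/(s + 165).
Time constant τ = 1/165 = 0.00606 s.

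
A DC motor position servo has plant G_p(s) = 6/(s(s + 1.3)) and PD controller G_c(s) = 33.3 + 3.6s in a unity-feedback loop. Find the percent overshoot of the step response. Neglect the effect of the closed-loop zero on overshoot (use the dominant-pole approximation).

1.3%

Forward path: (33.3 + 3.6s)·6/(s(s+1.3)). The closed-loop characteristic equation is s² + (1.3 + 6·3.6)s + 6·33.3 = 0.
That is s² + 22.9s + 199.8 = 0, so ω_n = 14.14 rad/s and ζ = 22.9/(2·14.14) = 0.81.
%OS = 100·exp(−πζ/√(1−ζ²)) = 1.3%.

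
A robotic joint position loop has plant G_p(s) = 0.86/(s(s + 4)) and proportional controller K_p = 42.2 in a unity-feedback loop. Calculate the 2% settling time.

Closed-loop characteristic equation: s² + 4s + 36.29 = 0, so ω_n = 6.024 rad/s and ζ = 4/(2·6.024) = 0.332.
2% settling time T_s ≈ 4/(ζω_n) = 4/2 = 2 s.

T_s ≈ 2 s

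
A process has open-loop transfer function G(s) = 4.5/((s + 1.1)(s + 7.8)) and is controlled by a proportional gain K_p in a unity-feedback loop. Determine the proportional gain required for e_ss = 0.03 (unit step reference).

The loop is type 0, so e_ss(step) = 1/(1 + K_pos) with K_pos = K_p·G(0).
G(0) = 0.5245. Require 1/(1 + K_p·0.5245) = 0.03, so 1 + 0.5245·K_p = 33.33.
K_p = (33.33 − 1)/0.5245 = 61.6.

K_p = 61.6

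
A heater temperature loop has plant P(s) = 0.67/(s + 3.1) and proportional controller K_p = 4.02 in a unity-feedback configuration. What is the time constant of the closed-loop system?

τ = 0.173 s

Closed-loop transfer function: T(s) = K_p·P(s)/(1 + K_p·P(s)) = 2.693/(s + 3.1 + 2.693) = 2.693/(s + 5.793).
Time constant τ = 1/5.793 = 0.173 s.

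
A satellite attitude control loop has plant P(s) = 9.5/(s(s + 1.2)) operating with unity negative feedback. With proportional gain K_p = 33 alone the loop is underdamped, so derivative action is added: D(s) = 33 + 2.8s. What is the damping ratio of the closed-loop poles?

ζ = 0.785

Forward path: (33 + 2.8s)·9.5/(s(s+1.2)). The closed-loop characteristic equation is s² + (1.2 + 9.5·2.8)s + 9.5·33 = 0.
That is s² + 27.8s + 313.5 = 0, so ω_n = 17.71 rad/s and ζ = 27.8/(2·17.71) = 0.785.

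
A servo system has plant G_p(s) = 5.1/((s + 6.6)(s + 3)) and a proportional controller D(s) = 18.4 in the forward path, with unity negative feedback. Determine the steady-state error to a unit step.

The loop is type 0. Static position error constant K_pos = D(0)·G_p(0) = 18.4·0.2576 = 4.739.
Steady-state error to a unit step: e_ss = 1/(1+K_pos) = 1/5.739 = 0.174.

0.174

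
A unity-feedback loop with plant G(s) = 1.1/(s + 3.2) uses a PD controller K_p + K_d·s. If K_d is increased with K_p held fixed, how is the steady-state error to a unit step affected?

unchanged

K_d affects only the transient (the s-coefficient); the DC loop gain, and hence e_ss, depends only on K_p.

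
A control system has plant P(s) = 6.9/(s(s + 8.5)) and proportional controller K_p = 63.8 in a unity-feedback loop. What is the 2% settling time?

From 1 + K_pP(s) = 0: s² + 8.5s + 440.2 = 0 ⇒ ω_n = 20.98, ζ = 0.2026.
2% settling time T_s ≈ 4/(ζω_n) = 4/4.25 = 0.941 s.

T_s ≈ 0.941 s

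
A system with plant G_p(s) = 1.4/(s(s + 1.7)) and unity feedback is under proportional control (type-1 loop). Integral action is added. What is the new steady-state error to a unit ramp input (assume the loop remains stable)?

The integrator raises the loop to type 2, so K_v → ∞ and e_ss to a ramp is zero.

0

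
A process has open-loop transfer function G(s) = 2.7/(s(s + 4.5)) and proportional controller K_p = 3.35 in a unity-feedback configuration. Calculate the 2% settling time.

T_s ≈ 1.78 s

The closed-loop denominator s² + 4.5s + 9.045 gives ω_n = √9.045 = 3.007 and ζ = 4.5/(2ω_n) = 0.7481.
2% settling time T_s ≈ 4/(ζω_n) = 4/2.25 = 1.78 s.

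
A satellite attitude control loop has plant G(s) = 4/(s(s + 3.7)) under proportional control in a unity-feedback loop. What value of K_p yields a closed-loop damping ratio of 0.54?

Closed-loop characteristic equation: s² + 3.7s + K_p·4 = 0.
So ω_n = √(4K_p) and 2ζω_n = 3.7, giving ζ = 3.7/(2√(4K_p)).
Setting ζ = 0.54: √(4K_p) = 3.7/(2·0.54) = 3.426, so K_p = 11.74/4 = 2.93.

K_p = 2.93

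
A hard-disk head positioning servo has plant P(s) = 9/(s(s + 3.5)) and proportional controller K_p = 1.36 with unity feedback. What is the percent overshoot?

16.3%

Closed-loop characteristic equation: s² + 3.5s + 12.24 = 0, so ω_n = 3.499 rad/s and ζ = 3.5/(2·3.499) = 0.5002.
%OS = 100·exp(−πζ/√(1−ζ²)) = 100·exp(−π·0.5002/√0.7498) = 16.3%.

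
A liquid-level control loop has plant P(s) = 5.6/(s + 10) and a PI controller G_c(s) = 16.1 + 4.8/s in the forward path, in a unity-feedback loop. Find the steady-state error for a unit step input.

The open loop G_c(s)P(s) has a pole at the origin (type 1), so the static position error constant is infinite and e_ss = 1/(1+∞) = 0.

0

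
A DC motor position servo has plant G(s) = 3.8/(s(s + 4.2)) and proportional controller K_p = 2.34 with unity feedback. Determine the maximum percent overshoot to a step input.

From 1 + K_pG(s) = 0: s² + 4.2s + 8.892 = 0 ⇒ ω_n = 2.982, ζ = 0.7042.
%OS = 100·exp(−πζ/√(1−ζ²)) = 100·exp(−π·0.7042/√0.504) = 4.43%.

4.43%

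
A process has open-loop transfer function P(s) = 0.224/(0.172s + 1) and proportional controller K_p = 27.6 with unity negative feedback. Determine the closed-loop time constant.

τ = 0.0239 s

Closed loop: T(s) = K_p·P/(1+K_p·P) = 6.182/(0.172s + 1 + 6.182), with pole at s = −(1 + 6.182)/0.172 = −41.76.
Closed-loop time constant τ = 1/41.76 = 0.0239 s.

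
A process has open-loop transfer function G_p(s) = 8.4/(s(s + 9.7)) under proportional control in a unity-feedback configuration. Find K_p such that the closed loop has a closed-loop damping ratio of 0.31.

K_p = 29.1

Closed-loop characteristic equation: s² + 9.7s + K_p·8.4 = 0.
So ω_n = √(8.4K_p) and 2ζω_n = 9.7, giving ζ = 9.7/(2√(8.4K_p)).
Setting ζ = 0.31: √(8.4K_p) = 9.7/(2·0.31) = 15.65, so K_p = 244.8/8.4 = 29.1.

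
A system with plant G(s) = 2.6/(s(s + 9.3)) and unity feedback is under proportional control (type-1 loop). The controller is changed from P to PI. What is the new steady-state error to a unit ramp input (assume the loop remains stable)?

0

The integrator raises the loop to type 2, so K_v → ∞ and e_ss to a ramp is zero.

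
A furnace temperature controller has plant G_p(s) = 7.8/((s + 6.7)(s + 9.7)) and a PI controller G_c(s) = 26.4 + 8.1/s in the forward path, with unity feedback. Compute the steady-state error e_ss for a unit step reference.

0

The open loop G_c(s)G_p(s) has a pole at the origin (type 1), so the static position error constant is infinite and e_ss = 1/(1+∞) = 0.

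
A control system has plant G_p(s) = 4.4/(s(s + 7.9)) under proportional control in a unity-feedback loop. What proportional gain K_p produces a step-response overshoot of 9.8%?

From %OS = 100·exp(−πζ/√(1−ζ²)) = 9.8%, ζ = −ln(0.098)/√(π²+ln²(0.098)) = 0.5945.
Characteristic equation s² + 7.9s + 4.4K_p = 0 gives ζ = 7.9/(2√(4.4K_p)).
Setting ζ = 0.5945: √(4.4K_p) = 7.9/(2·0.5945) = 6.644, so K_p = 44.14/4.4 = 10.

K_p = 10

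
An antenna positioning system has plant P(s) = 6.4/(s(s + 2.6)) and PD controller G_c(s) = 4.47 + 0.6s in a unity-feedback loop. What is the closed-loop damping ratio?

Forward path: (4.47 + 0.6s)·6.4/(s(s+2.6)). The closed-loop characteristic equation is s² + (2.6 + 6.4·0.6)s + 6.4·4.47 = 0.
That is s² + 6.44s + 28.61 = 0, so ω_n = 5.349 rad/s and ζ = 6.44/(2·5.349) = 0.602.

ζ = 0.602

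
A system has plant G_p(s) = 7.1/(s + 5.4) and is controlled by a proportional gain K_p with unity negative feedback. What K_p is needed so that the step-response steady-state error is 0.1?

K_p = 6.85

Steady-state error for a unit step on this type-0 loop is 1/(1 + K_p·G_p(0)).
G_p(0) = 1.315. Require 1/(1 + K_p·1.315) = 0.1, so 1 + 1.315·K_p = 10.
K_p = (10 − 1)/1.315 = 6.85.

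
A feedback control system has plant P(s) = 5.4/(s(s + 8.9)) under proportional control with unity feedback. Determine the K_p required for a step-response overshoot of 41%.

From %OS = 100·exp(−πζ/√(1−ζ²)) = 41%, ζ = −ln(0.41)/√(π²+ln²(0.41)) = 0.273.
Characteristic equation s² + 8.9s + 5.4K_p = 0 gives ζ = 8.9/(2√(5.4K_p)).
Setting ζ = 0.273: √(5.4K_p) = 8.9/(2·0.273) = 16.3, so K_p = 265.7/5.4 = 49.2.

K_p = 49.2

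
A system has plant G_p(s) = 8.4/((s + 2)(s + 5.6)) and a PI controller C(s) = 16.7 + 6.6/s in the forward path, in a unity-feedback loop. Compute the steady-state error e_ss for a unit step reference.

The open loop C(s)G_p(s) has a pole at the origin (type 1), so the static position error constant is infinite and e_ss = 1/(1+∞) = 0.

0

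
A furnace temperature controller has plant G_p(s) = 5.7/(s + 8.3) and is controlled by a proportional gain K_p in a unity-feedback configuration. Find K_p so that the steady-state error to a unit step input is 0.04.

For a type-0 loop with proportional control, e_ss = 1/(1 + K_p·G_p(0)).
G_p(0) = 0.6867. Require 1/(1 + K_p·0.6867) = 0.04, so 1 + 0.6867·K_p = 25.
K_p = (25 − 1)/0.6867 = 34.9.

K_p = 34.9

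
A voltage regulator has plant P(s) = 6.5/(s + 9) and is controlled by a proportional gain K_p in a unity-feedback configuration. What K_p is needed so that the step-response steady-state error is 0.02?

K_p = 67.8

For a type-0 loop with proportional control, e_ss = 1/(1 + K_p·P(0)).
P(0) = 0.7222. Require 1/(1 + K_p·0.7222) = 0.02, so 1 + 0.7222·K_p = 50.
K_p = (50 − 1)/0.7222 = 67.8.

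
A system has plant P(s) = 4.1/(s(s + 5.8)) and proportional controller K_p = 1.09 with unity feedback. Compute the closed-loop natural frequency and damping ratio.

ω_n = 2.11 rad/s, ζ = 1.37

With unity feedback the closed-loop characteristic equation is s² + 5.8s + 1.09·4.1 = s² + 5.8s + 4.469 = 0.
So ω_n² = 4.469 ⇒ ω_n = 2.114 rad/s, and ζ = 5.8/(2ω_n) = 1.37.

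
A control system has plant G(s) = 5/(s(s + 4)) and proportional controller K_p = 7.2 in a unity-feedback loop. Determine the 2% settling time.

T_s ≈ 2 s

From 1 + K_pG(s) = 0: s² + 4s + 36 = 0 ⇒ ω_n = 6, ζ = 0.3333.
2% settling time T_s ≈ 4/(ζω_n) = 4/2 = 2 s.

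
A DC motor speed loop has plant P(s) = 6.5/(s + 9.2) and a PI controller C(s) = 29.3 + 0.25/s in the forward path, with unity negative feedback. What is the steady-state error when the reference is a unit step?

0

The open loop C(s)P(s) has a pole at the origin (type 1), so the static position error constant is infinite and e_ss = 1/(1+∞) = 0.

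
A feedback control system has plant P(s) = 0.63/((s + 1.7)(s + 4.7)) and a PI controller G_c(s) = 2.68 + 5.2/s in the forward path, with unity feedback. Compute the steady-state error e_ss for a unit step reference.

The open loop G_c(s)P(s) has a pole at the origin (type 1), so the static position error constant is infinite and e_ss = 1/(1+∞) = 0.

0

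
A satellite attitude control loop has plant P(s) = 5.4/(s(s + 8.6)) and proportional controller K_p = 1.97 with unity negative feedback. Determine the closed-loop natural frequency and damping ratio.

ω_n = 3.26 rad/s, ζ = 1.32

The closed-loop denominator is s(s+8.6) + 1.97·5.4 = s² + 8.6s + 10.64.
Matching s² + 2ζω_n s + ω_n²: ω_n = √10.64 = 3.262 rad/s and 2ζω_n = 8.6, so ζ = 8.6/(2·3.262) = 1.32.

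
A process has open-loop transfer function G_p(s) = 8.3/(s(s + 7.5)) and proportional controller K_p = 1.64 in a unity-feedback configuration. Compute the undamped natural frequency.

The closed-loop denominator is s(s+7.5) + 1.64·8.3 = s² + 7.5s + 13.61.
Matching s² + 2ζω_n s + ω_n²: ω_n = √13.61 = 3.689 rad/s and 2ζω_n = 7.5, so ζ = 7.5/(2·3.689) = 1.02.

ω_n = 3.69 rad/s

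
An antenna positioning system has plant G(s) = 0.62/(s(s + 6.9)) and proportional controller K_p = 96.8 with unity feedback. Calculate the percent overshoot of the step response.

The closed-loop denominator s² + 6.9s + 60.02 gives ω_n = √60.02 = 7.747 and ζ = 6.9/(2ω_n) = 0.4453.
%OS = 100·exp(−πζ/√(1−ζ²)) = 100·exp(−π·0.4453/√0.8017) = 21%.

21%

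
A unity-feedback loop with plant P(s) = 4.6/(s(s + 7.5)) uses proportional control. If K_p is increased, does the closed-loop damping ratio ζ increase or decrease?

ζ = 7.5/(2√(4.6K_p)); increasing K_p raises the denominator, so ζ falls.

decrease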